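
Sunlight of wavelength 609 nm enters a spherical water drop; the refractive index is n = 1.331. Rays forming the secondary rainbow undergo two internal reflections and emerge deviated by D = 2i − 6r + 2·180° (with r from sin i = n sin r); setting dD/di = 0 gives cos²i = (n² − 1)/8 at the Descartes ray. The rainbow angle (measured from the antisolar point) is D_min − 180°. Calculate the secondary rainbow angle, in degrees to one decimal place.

cos²i = (1.77156 − 1)/8 = 0.09645; i = arccos(0.31056) = 71.907°.
sin r = sin 71.907°/1.331 = 0.71417; r = 45.575°.
D_min = 2·71.907° − 6·45.575° + 360° = 230.365°.
Rainbow angle = D_min − 180° = 50.365°.

50.4°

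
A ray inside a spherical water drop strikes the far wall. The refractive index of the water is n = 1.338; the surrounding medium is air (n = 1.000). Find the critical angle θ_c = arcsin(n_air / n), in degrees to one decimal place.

sin θ_c = n_air / n = 1.000 / 1.338 = 0.7474.
θ_c = arcsin(0.7474) = 48.36°.

48.4°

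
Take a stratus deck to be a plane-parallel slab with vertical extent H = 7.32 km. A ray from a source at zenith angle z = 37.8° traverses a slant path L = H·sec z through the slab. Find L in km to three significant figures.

9.26 km

sec z = 1/cos 37.8° = 1.2656.
L = 7.32 × 1.2656 = 9.264 km.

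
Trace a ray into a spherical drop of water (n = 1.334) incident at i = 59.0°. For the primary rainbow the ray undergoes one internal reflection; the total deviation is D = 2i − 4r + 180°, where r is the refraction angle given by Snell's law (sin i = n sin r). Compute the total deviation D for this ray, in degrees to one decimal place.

sin r = sin 59.0° / 1.334 = 0.8572/1.334 = 0.6426; r = 39.98°.
D = 2·59.0° − 4·39.98° + 180° = 118.00° − 159.93° + 180° = 138.07°.

138.1°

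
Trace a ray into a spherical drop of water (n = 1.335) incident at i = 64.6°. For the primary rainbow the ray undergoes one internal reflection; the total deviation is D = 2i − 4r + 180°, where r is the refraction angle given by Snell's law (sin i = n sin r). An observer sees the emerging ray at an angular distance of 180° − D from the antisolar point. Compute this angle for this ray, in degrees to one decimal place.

sin r = sin 64.6° / 1.335 = 0.9033/1.335 = 0.6767; r = 42.58°.
D = 2·64.6° − 4·42.58° + 180° = 129.20° − 170.33° + 180° = 138.87°.
Angle from antisolar point = 180° − D = 41.13°.

41.1°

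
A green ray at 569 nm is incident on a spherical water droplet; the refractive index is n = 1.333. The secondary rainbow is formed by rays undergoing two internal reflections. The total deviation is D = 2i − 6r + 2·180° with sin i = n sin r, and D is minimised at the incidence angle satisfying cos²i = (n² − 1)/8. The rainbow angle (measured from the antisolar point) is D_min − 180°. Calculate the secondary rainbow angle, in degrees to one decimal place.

cos²i = (1.77689 − 1)/8 = 0.09711; i = arccos(0.31163) = 71.843°.
sin r = sin 71.843°/1.333 = 0.71283; r = 45.466°.
D_min = 2·71.843° − 6·45.466° + 360° = 230.891°.
Rainbow angle = D_min − 180° = 50.891°.

50.9°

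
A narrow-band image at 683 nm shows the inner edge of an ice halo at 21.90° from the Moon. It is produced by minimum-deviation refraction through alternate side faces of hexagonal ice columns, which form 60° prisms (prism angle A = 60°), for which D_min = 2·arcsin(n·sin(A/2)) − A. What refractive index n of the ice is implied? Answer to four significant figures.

Rearranging: n = sin((D_min + A)/2) / sin(A/2).
(D_min + A)/2 = (21.90° + 60°)/2 = 40.950°.
n = sin 40.950° / sin 30° = 0.6554 / 0.5000 = 1.3108.

1.311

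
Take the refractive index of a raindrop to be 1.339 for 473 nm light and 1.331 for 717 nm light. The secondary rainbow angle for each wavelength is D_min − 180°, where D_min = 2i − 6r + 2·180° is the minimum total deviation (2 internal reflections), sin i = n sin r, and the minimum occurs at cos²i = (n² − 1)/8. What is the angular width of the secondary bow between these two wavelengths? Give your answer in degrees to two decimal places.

2.09°

At 473 nm (n = 1.339): cos²i = 0.09912 → i = 71.650°, r = 45.141°, D_min = 232.451°, rainbow angle = 52.451°.
At 717 nm (n = 1.331): cos²i = 0.09645 → i = 71.907°, r = 45.575°, D_min = 230.365°, rainbow angle = 50.365°.
Angular width = |52.451° − 50.365°| = 2.086°.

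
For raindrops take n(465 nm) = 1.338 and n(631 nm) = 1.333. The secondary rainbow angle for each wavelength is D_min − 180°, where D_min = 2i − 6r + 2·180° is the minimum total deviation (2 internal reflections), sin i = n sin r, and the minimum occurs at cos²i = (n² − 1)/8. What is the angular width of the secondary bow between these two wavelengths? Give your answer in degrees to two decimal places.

1.30°

At 465 nm (n = 1.338): cos²i = 0.09878 → i = 71.682°, r = 45.195°, D_min = 232.193°, rainbow angle = 52.193°.
At 631 nm (n = 1.333): cos²i = 0.09711 → i = 71.843°, r = 45.466°, D_min = 230.891°, rainbow angle = 50.891°.
Angular width = |52.193° − 50.891°| = 1.302°.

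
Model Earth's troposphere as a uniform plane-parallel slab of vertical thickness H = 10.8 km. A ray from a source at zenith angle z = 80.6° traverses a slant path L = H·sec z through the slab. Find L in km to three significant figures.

66.1 km

sec z = 1/cos 80.6° = 6.1227.
L = 10.8 × 6.1227 = 66.125 km.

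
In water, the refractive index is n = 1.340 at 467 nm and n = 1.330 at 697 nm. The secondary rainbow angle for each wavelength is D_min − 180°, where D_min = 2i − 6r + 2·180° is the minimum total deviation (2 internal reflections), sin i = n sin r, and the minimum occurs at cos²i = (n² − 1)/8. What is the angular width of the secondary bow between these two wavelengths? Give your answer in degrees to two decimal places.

At 467 nm (n = 1.340): cos²i = 0.09945 → i = 71.618°, r = 45.088°, D_min = 232.709°, rainbow angle = 52.709°.
At 697 nm (n = 1.330): cos²i = 0.09611 → i = 71.940°, r = 45.630°, D_min = 230.101°, rainbow angle = 50.101°.
Angular width = |52.709° − 50.101°| = 2.608°.

2.61°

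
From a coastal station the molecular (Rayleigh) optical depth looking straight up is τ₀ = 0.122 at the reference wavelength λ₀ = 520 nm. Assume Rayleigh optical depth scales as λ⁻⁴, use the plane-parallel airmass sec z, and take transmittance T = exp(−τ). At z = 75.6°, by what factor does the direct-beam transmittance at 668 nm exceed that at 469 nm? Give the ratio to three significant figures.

1.75

Airmass: sec 75.6° = 4.0211.
τ(668 nm) = 0.122 × (520/668)⁴ × 4.0211 = 0.122 × 0.3672 × 4.0211 = 0.1801.
τ(469 nm) = 0.122 × (520/469)⁴ × 4.0211 = 0.122 × 1.5112 × 4.0211 = 0.7414.
T(668)/T(469) = exp(τ_B − τ_A) = exp(0.5612) = 1.7528.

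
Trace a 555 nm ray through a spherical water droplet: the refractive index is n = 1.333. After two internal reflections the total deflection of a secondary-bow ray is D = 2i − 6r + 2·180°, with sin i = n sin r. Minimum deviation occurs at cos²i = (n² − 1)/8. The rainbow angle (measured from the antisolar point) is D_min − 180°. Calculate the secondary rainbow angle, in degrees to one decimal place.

cos²i = (1.77689 − 1)/8 = 0.09711; i = arccos(0.31163) = 71.843°.
sin r = sin 71.843°/1.333 = 0.71283; r = 45.466°.
D_min = 2·71.843° − 6·45.466° + 360° = 230.891°.
Rainbow angle = D_min − 180° = 50.891°.

50.9°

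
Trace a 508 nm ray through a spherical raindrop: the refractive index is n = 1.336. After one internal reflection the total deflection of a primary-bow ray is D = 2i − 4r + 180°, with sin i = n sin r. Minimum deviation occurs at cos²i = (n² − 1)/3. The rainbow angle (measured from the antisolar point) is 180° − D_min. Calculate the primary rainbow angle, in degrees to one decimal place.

cos²i = (1.78490 − 1)/3 = 0.26163; i = arccos(0.51150) = 59.236°.
sin r = sin 59.236°/1.336 = 0.64318; r = 40.029°.
D_min = 2·59.236° − 4·40.029° + 180° = 138.356°.
Rainbow angle = 180° − D_min = 41.644°.

41.6°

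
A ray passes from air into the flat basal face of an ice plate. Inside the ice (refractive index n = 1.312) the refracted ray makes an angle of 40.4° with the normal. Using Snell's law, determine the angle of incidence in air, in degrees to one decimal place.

58.2°

Snell: sin θ_i = n · sin θ_r = 1.312 × sin 40.4° = 1.312 × 0.6481 = 0.8503.
θ_i = arcsin(0.8503) = 58.25°.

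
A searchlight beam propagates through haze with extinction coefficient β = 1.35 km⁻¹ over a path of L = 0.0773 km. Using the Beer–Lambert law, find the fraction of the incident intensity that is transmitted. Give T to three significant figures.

τ = β·L = 1.35 × 0.0773 = 0.1044.
T = exp(−0.1044) = 0.9009.

0.901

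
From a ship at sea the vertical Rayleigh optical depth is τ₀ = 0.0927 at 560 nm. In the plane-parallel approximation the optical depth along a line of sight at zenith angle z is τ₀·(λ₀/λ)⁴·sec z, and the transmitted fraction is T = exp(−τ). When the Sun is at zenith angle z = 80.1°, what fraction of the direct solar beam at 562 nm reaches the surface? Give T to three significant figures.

0.588

sec 80.1° = 5.8164.
τ = 0.0927 × (560/562)⁴ × 5.8164 = 0.0927 × 0.9858 × 5.8164 = 0.5315.
T = exp(−0.5315) = 0.5877.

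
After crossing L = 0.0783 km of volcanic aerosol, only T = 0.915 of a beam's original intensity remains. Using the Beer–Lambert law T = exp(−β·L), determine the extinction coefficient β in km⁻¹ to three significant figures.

Beer–Lambert: T = exp(−βL) ⇒ β = −ln(T)/L = −ln(0.915)/0.0783 = 0.0888/0.0783 = 1.134 km⁻¹.

1.13 km⁻¹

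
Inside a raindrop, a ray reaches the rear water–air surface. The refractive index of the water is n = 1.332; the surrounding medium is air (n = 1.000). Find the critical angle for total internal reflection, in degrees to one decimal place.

sin θ_c = n_air / n = 1.000 / 1.332 = 0.7508.
θ_c = arcsin(0.7508) = 48.66°.

48.7°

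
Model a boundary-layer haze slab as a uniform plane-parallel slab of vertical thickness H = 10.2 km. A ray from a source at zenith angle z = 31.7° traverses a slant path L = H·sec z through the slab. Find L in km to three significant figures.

12.0 km

sec z = 1/cos 31.7° = 1.1753.
L = 10.2 × 1.1753 = 11.989 km.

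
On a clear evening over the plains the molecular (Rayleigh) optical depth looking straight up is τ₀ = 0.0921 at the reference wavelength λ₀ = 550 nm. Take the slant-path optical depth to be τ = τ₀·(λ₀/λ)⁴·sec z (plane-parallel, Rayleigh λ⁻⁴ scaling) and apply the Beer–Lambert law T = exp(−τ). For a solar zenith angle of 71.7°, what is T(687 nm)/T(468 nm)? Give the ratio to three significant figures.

1.55

Airmass: sec 71.7° = 3.1848.
τ(687 nm) = 0.0921 × (550/687)⁴ × 3.1848 = 0.0921 × 0.4108 × 3.1848 = 0.1205.
τ(468 nm) = 0.0921 × (550/468)⁴ × 3.1848 = 0.0921 × 1.9075 × 3.1848 = 0.5595.
T(687)/T(468) = exp(τ_B − τ_A) = exp(0.4390) = 1.5512.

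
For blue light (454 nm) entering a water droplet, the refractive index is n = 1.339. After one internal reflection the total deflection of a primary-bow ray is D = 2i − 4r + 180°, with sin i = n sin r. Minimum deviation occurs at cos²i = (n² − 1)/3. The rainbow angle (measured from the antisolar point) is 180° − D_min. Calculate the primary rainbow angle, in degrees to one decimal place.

cos²i = (1.79292 − 1)/3 = 0.26431; i = arccos(0.51411) = 59.062°.
sin r = sin 59.062°/1.339 = 0.64057; r = 39.834°.
D_min = 2·59.062° − 4·39.834° + 180° = 138.786°.
Rainbow angle = 180° − D_min = 41.214°.

41.2°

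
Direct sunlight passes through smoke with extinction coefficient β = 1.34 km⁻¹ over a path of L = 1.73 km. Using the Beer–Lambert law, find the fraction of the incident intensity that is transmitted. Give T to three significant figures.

τ = β·L = 1.34 × 1.73 = 2.3182.
T = exp(−2.3182) = 0.0985.

0.0985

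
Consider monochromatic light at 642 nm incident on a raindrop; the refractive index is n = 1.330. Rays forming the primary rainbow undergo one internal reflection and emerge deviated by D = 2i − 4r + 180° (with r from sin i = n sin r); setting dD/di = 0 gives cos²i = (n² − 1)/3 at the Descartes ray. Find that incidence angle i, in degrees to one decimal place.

59.6°

cos²i = (1.330² − 1)/3 = (1.76890 − 1)/3 = 0.25630.
cos i = 0.50626, so i = 59.585°.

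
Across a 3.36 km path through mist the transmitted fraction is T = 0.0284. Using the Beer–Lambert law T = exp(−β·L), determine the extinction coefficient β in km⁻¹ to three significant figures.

Beer–Lambert: T = exp(−βL) ⇒ β = −ln(T)/L = −ln(0.0284)/3.36 = 3.5614/3.36 = 1.06 km⁻¹.

1.06 km⁻¹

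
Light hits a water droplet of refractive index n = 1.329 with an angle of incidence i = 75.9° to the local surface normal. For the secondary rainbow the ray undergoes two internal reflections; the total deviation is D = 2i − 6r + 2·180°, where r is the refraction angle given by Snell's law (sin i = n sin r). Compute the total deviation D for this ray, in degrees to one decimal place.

sin r = sin 75.9° / 1.329 = 0.9699/1.329 = 0.7298; r = 46.87°.
D = 2·75.9° − 6·46.87° + 2·180° = 151.80° − 281.21° + 360° = 230.59°.

230.6°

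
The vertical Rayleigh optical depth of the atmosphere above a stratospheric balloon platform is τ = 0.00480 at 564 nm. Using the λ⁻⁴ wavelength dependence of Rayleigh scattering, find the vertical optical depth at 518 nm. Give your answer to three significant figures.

0.00675

τ(518 nm) = τ(564 nm) × (564/518)⁴ = 0.00480 × (1.0888)⁴ = 0.00480 × 1.4054 = 0.0067.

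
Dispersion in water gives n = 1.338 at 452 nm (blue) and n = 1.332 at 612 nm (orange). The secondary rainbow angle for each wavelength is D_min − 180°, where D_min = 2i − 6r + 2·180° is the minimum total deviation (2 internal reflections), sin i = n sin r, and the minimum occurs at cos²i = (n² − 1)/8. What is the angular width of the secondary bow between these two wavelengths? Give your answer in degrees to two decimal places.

At 452 nm (n = 1.338): cos²i = 0.09878 → i = 71.682°, r = 45.195°, D_min = 232.193°, rainbow angle = 52.193°.
At 612 nm (n = 1.332): cos²i = 0.09678 → i = 71.875°, r = 45.520°, D_min = 230.628°, rainbow angle = 50.628°.
Angular width = |52.193° − 50.628°| = 1.564°.

1.56°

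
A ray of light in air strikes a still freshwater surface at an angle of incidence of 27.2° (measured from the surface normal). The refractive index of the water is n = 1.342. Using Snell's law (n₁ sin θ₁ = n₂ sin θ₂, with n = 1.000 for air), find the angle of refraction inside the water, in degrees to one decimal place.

19.9°

Snell: sin θ_r = sin θ_i / n = sin 27.2° / 1.342 = 0.4571 / 1.342 = 0.3406.
θ_r = arcsin(0.3406) = 19.91°.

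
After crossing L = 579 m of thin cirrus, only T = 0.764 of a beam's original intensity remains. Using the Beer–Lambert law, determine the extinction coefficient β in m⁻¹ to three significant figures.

Beer–Lambert: T = exp(−βL) ⇒ β = −ln(T)/L = −ln(0.764)/579 = 0.2692/579 = 0.0004649 m⁻¹.

0.000465 m⁻¹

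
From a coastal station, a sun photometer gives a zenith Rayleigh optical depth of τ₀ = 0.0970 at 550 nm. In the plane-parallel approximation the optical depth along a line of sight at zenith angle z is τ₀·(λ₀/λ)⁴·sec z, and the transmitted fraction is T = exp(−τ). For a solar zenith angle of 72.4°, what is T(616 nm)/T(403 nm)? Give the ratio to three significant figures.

Airmass: sec 72.4° = 3.3072.
τ(616 nm) = 0.0970 × (550/616)⁴ × 3.3072 = 0.0970 × 0.6355 × 3.3072 = 0.2039.
τ(403 nm) = 0.0970 × (550/403)⁴ × 3.3072 = 0.0970 × 3.4692 × 3.3072 = 1.1129.
T(616)/T(403) = exp(τ_B − τ_A) = exp(0.9090) = 2.4820.

2.48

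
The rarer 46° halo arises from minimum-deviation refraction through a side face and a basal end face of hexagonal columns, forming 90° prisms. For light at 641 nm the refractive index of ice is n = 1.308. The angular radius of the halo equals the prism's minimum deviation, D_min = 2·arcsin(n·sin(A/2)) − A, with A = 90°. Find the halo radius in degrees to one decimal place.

n·sin(A/2) = 1.308 × sin 45° = 1.308 × 0.7071 = 0.9249.
D_min = 2·arcsin(0.9249) − 90° = 2 × 67.653° − 90° = 45.305°.

45.3°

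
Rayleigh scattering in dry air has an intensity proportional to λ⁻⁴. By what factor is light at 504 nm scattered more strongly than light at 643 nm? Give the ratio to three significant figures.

Rayleigh scattering ∝ λ⁻⁴, so the ratio of coefficients is the inverse fourth power of the wavelength ratio.
σ(504)/σ(643) = (643/504)⁴ = (1.2758)⁴ = 2.649.

2.65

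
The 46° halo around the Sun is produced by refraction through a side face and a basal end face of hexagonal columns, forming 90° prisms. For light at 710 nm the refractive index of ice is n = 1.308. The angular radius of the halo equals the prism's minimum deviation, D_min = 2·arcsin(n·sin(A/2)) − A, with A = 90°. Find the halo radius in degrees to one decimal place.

45.3°

n·sin(A/2) = 1.308 × sin 45° = 1.308 × 0.7071 = 0.9249.
D_min = 2·arcsin(0.9249) − 90° = 2 × 67.653° − 90° = 45.305°.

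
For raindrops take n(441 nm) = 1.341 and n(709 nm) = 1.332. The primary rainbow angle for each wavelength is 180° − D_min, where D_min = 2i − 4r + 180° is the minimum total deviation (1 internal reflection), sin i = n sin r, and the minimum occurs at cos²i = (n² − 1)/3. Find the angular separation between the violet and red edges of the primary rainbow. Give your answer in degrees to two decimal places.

At 441 nm (n = 1.341): cos²i = 0.26609 → i = 58.946°, r = 39.705°, D_min = 139.071°, rainbow angle = 40.929°.
At 709 nm (n = 1.332): cos²i = 0.25807 → i = 59.469°, r = 40.290°, D_min = 137.776°, rainbow angle = 42.224°.
Angular width = |40.929° − 42.224°| = 1.295°.

1.29°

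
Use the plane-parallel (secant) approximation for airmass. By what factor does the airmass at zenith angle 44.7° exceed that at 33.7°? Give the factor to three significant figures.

X(44.7°)/X(33.7°) = sec 44.7° / sec 33.7° = cos 33.7° / cos 44.7° = 0.8320/0.7108 = 1.1704.

1.17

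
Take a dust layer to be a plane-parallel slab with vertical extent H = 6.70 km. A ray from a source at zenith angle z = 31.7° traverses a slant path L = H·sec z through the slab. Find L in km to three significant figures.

7.87 km

sec z = 1/cos 31.7° = 1.1753.
L = 6.70 × 1.1753 = 7.875 km.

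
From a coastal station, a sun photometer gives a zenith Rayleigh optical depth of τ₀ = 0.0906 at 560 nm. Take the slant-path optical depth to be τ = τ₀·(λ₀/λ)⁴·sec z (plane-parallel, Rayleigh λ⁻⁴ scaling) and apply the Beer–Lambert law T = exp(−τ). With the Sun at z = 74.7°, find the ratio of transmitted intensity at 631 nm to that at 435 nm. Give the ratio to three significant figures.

2.08

Airmass: sec 74.7° = 3.7897.
τ(631 nm) = 0.0906 × (560/631)⁴ × 3.7897 = 0.0906 × 0.6203 × 3.7897 = 0.2130.
τ(435 nm) = 0.0906 × (560/435)⁴ × 3.7897 = 0.0906 × 2.7466 × 3.7897 = 0.9430.
T(631)/T(435) = exp(τ_B − τ_A) = exp(0.7300) = 2.0752.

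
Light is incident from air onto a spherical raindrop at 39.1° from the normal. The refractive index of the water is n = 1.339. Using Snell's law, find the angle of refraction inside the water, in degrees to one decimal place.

28.1°

Snell: sin θ_r = sin θ_i / n = sin 39.1° / 1.339 = 0.6307 / 1.339 = 0.4710.
θ_r = arcsin(0.4710) = 28.10°.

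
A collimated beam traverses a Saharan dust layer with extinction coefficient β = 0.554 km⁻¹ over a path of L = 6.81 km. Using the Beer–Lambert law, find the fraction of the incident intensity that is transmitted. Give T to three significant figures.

τ = β·L = 0.554 × 6.81 = 3.7727.
T = exp(−3.7727) = 0.0230.

0.0230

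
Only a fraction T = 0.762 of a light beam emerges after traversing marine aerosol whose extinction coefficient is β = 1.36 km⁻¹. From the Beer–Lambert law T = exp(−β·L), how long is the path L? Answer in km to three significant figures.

Beer–Lambert: T = exp(−βL) ⇒ L = −ln(T)/β = −ln(0.762)/1.36 = 0.2718/1.36 = 0.1999 km.

0.200 km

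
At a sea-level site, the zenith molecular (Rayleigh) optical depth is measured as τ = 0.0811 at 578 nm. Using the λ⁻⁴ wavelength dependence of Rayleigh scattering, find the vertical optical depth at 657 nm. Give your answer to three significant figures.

0.0486

τ(657 nm) = τ(578 nm) × (578/657)⁴ = 0.0811 × (0.8798)⁴ = 0.0811 × 0.5990 = 0.0486.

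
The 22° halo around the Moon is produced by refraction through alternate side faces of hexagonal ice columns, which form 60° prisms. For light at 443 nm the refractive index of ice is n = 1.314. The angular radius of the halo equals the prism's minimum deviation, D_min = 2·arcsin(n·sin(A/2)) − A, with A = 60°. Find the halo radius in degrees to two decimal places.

n·sin(A/2) = 1.314 × sin 30° = 1.314 × 0.5000 = 0.6570.
D_min = 2·arcsin(0.6570) − 60° = 2 × 41.071° − 60° = 22.143°.

22.14°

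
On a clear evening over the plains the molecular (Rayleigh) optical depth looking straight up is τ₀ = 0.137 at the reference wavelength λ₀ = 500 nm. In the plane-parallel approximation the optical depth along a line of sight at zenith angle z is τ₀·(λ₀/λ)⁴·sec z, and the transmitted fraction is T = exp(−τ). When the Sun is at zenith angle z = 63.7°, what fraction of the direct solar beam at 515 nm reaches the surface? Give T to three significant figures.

sec 63.7° = 2.2570.
τ = 0.137 × (500/515)⁴ × 2.2570 = 0.137 × 0.8885 × 2.2570 = 0.2747.
T = exp(−0.2747) = 0.7598.

0.760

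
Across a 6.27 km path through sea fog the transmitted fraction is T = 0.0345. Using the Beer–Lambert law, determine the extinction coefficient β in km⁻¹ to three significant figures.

Beer–Lambert: T = exp(−βL) ⇒ β = −ln(T)/L = −ln(0.0345)/6.27 = 3.3668/6.27 = 0.537 km⁻¹.

0.537 km⁻¹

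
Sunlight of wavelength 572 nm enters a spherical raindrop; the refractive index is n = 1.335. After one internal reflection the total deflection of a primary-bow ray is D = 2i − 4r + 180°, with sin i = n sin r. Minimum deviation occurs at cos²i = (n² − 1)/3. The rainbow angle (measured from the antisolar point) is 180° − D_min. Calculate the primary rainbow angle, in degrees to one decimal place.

cos²i = (1.78222 − 1)/3 = 0.26074; i = arccos(0.51063) = 59.294°.
sin r = sin 59.294°/1.335 = 0.64405; r = 40.094°.
D_min = 2·59.294° − 4·40.094° + 180° = 138.212°.
Rainbow angle = 180° − D_min = 41.788°.

41.8°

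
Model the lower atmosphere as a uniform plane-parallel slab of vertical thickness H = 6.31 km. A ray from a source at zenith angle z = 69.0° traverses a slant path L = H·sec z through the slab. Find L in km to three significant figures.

sec z = 1/cos 69.0° = 2.7904.
L = 6.31 × 2.7904 = 17.608 km.

17.6 km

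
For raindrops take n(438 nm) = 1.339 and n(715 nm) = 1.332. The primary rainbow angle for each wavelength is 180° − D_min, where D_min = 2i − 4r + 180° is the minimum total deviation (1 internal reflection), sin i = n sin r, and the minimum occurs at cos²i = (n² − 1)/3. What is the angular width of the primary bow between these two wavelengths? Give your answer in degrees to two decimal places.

At 438 nm (n = 1.339): cos²i = 0.26431 → i = 59.062°, r = 39.834°, D_min = 138.786°, rainbow angle = 41.214°.
At 715 nm (n = 1.332): cos²i = 0.25807 → i = 59.469°, r = 40.290°, D_min = 137.776°, rainbow angle = 42.224°.
Angular width = |41.214° − 42.224°| = 1.010°.

1.01°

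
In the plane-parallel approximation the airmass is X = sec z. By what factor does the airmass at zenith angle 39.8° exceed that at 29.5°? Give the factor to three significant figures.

X(39.8°)/X(29.5°) = sec 39.8° / sec 29.5° = cos 29.5° / cos 39.8° = 0.8704/0.7683 = 1.1329.

1.13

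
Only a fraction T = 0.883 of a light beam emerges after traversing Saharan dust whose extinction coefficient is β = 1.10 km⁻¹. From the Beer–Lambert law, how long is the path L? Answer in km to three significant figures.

0.113 km

Beer–Lambert: T = exp(−βL) ⇒ L = −ln(T)/β = −ln(0.883)/1.10 = 0.1244/1.10 = 0.1131 km.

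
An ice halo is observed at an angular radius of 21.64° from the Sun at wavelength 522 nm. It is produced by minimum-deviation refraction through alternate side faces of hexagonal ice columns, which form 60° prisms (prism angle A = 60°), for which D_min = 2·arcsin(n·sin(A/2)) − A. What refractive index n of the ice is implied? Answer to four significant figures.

1.307

Rearranging: n = sin((D_min + A)/2) / sin(A/2).
(D_min + A)/2 = (21.64° + 60°)/2 = 40.820°.
n = sin 40.820° / sin 30° = 0.6537 / 0.5000 = 1.3074.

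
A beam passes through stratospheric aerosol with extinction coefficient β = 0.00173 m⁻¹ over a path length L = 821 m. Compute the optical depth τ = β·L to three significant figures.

1.42

τ = β·L = 0.00173 × 821 = 1.4203.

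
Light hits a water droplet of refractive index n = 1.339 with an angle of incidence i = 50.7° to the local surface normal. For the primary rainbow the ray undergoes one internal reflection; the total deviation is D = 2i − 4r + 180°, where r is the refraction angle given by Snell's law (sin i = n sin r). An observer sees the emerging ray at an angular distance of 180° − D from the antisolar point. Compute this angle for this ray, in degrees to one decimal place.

sin r = sin 50.7° / 1.339 = 0.7738/1.339 = 0.5779; r = 35.30°.
D = 2·50.7° − 4·35.30° + 180° = 101.40° − 141.22° + 180° = 140.18°.
Angle from antisolar point = 180° − D = 39.82°.

39.8°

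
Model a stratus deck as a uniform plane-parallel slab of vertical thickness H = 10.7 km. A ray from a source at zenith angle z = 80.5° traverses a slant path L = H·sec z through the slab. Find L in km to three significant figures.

sec z = 1/cos 80.5° = 6.0589.
L = 10.7 × 6.0589 = 64.830 km.

64.8 km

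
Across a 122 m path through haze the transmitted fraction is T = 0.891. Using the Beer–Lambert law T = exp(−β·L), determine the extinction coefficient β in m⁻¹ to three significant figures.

Beer–Lambert: T = exp(−βL) ⇒ β = −ln(T)/L = −ln(0.891)/122 = 0.1154/122 = 0.000946 m⁻¹.

0.000946 m⁻¹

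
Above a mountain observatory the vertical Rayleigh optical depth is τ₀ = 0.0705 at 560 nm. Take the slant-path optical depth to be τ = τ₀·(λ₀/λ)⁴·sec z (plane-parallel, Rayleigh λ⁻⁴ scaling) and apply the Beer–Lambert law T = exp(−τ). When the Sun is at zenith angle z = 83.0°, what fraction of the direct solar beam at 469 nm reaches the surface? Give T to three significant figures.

0.309

sec 83.0° = 8.2055.
τ = 0.0705 × (560/469)⁴ × 8.2055 = 0.0705 × 2.0326 × 8.2055 = 1.1759.
T = exp(−1.1759) = 0.3086.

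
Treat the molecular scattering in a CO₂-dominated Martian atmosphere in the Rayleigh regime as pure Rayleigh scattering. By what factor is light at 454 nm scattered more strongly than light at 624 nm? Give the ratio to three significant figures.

3.57

Rayleigh scattering ∝ λ⁻⁴, so the ratio of coefficients is the inverse fourth power of the wavelength ratio.
σ(454)/σ(624) = (624/454)⁴ = (1.3744)⁴ = 3.569.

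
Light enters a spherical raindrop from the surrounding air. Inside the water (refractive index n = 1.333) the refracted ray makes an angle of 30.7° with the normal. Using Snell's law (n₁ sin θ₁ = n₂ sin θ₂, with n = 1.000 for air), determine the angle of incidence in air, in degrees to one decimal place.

Snell: sin θ_i = n · sin θ_r = 1.333 × sin 30.7° = 1.333 × 0.5105 = 0.6806.
θ_i = arcsin(0.6806) = 42.89°.

42.9°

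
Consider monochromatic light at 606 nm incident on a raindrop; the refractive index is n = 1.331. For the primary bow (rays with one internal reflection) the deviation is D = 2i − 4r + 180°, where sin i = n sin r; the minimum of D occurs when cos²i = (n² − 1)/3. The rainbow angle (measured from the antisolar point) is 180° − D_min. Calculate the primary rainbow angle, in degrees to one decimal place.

cos²i = (1.77156 − 1)/3 = 0.25719; i = arccos(0.50714) = 59.527°.
sin r = sin 59.527°/1.331 = 0.64753; r = 40.356°.
D_min = 2·59.527° − 4·40.356° + 180° = 137.630°.
Rainbow angle = 180° − D_min = 42.370°.

42.4°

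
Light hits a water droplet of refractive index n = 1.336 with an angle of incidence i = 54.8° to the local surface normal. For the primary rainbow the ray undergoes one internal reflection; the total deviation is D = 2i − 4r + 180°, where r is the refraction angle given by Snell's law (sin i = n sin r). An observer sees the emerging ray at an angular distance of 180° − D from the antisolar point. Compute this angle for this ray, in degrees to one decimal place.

sin r = sin 54.8° / 1.336 = 0.8171/1.336 = 0.6116; r = 37.71°.
D = 2·54.8° − 4·37.71° + 180° = 109.60° − 150.83° + 180° = 138.77°.
Angle from antisolar point = 180° − D = 41.23°.

41.2°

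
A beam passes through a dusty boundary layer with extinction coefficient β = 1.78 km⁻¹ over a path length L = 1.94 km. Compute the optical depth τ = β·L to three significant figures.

τ = β·L = 1.78 × 1.94 = 3.4532.

3.45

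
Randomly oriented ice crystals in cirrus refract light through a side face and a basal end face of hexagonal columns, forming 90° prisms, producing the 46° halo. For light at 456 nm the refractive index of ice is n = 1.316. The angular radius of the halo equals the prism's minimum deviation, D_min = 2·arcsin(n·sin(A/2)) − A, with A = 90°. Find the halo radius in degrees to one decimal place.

47.0°

n·sin(A/2) = 1.316 × sin 45° = 1.316 × 0.7071 = 0.9306.
D_min = 2·arcsin(0.9306) − 90° = 2 × 68.521° − 90° = 47.042°.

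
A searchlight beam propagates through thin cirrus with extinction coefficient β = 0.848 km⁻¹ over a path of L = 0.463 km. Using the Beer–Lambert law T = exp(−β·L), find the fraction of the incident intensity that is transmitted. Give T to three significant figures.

0.675

τ = β·L = 0.848 × 0.463 = 0.3926.
T = exp(−0.3926) = 0.6753.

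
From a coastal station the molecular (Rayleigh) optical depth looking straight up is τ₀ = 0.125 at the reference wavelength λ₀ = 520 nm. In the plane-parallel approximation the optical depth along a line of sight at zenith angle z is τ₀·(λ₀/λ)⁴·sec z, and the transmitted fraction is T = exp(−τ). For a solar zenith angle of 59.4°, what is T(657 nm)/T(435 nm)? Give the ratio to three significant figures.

Airmass: sec 59.4° = 1.9645.
τ(657 nm) = 0.125 × (520/657)⁴ × 1.9645 = 0.125 × 0.3924 × 1.9645 = 0.0964.
τ(435 nm) = 0.125 × (520/435)⁴ × 1.9645 = 0.125 × 2.0420 × 1.9645 = 0.5014.
T(657)/T(435) = exp(τ_B − τ_A) = exp(0.4051) = 1.4994.

1.50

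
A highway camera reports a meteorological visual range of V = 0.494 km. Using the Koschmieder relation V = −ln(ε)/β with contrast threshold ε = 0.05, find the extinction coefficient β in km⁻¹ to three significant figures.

β = −ln(0.05) / V = 2.996 / 0.494 = 6.0642 km⁻¹.

6.06 km⁻¹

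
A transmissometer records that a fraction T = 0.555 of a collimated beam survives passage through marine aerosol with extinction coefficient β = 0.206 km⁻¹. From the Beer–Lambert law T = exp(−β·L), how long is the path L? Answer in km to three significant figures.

2.86 km

Beer–Lambert: T = exp(−βL) ⇒ L = −ln(T)/β = −ln(0.555)/0.206 = 0.5888/0.206 = 2.858 km.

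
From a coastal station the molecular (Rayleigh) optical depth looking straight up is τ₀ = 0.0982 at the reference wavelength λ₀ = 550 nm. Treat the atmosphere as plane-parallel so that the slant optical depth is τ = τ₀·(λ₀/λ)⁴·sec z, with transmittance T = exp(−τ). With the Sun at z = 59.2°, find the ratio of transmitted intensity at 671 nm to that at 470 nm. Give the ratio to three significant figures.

1.31

Airmass: sec 59.2° = 1.9530.
τ(671 nm) = 0.0982 × (550/671)⁴ × 1.9530 = 0.0982 × 0.4514 × 1.9530 = 0.0866.
τ(470 nm) = 0.0982 × (550/470)⁴ × 1.9530 = 0.0982 × 1.8753 × 1.9530 = 0.3596.
T(671)/T(470) = exp(τ_B − τ_A) = exp(0.2731) = 1.3140.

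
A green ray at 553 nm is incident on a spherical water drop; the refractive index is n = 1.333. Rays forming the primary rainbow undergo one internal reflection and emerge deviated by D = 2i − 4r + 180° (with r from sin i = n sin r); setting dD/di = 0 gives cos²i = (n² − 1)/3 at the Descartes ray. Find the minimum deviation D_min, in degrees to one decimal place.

cos²i = (1.77689 − 1)/3 = 0.25896; i = arccos(0.50888) = 59.410°.
sin r = sin 59.410°/1.333 = 0.64579; r = 40.225°.
D_min = 2·59.410° − 4·40.225° + 180° = 137.922°.

137.9°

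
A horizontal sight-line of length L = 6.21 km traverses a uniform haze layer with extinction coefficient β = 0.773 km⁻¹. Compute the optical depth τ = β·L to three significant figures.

τ = β·L = 0.773 × 6.21 = 4.8003.

4.80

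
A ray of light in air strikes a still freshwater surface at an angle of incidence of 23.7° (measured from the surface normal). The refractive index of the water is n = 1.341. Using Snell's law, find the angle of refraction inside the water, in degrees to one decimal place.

17.4°

Snell: sin θ_r = sin θ_i / n = sin 23.7° / 1.341 = 0.4019 / 1.341 = 0.2997.
θ_r = arcsin(0.2997) = 17.44°.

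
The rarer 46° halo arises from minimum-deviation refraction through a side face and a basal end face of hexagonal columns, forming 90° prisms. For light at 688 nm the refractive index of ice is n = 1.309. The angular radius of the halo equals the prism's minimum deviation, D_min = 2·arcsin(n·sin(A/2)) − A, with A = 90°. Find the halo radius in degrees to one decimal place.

n·sin(A/2) = 1.309 × sin 45° = 1.309 × 0.7071 = 0.9256.
D_min = 2·arcsin(0.9256) − 90° = 2 × 67.759° − 90° = 45.519°.

45.5°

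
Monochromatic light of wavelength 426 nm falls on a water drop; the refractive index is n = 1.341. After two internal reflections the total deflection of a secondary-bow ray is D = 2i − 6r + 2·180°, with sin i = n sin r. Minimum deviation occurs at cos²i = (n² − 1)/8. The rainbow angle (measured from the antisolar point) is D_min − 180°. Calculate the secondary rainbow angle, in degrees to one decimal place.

53.0°

cos²i = (1.79828 − 1)/8 = 0.09979; i = arccos(0.31589) = 71.586°.
sin r = sin 71.586°/1.341 = 0.70753; r = 45.034°.
D_min = 2·71.586° − 6·45.034° + 360° = 232.966°.
Rainbow angle = D_min − 180° = 52.966°.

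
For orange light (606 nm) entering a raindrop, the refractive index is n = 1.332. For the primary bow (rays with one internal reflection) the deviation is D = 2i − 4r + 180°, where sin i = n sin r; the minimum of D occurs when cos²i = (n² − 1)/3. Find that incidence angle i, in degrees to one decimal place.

59.5°

cos²i = (1.332² − 1)/3 = (1.77422 − 1)/3 = 0.25807.
cos i = 0.50801, so i = 59.469°.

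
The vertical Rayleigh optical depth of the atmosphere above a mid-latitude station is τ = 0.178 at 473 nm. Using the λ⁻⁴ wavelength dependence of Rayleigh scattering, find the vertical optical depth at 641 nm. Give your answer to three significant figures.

τ(641 nm) = τ(473 nm) × (473/641)⁴ = 0.178 × (0.7379)⁴ = 0.178 × 0.2965 = 0.0528.

0.0528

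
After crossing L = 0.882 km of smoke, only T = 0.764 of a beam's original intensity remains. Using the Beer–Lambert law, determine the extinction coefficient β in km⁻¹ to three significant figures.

0.305 km⁻¹

Beer–Lambert: T = exp(−βL) ⇒ β = −ln(T)/L = −ln(0.764)/0.882 = 0.2692/0.882 = 0.3052 km⁻¹.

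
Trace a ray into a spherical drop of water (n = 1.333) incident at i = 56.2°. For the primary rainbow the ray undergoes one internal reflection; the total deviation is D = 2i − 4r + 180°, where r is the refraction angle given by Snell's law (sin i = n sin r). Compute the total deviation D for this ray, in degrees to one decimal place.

138.1°

sin r = sin 56.2° / 1.333 = 0.8310/1.333 = 0.6234; r = 38.56°.
D = 2·56.2° − 4·38.56° + 180° = 112.40° − 154.26° + 180° = 138.14°.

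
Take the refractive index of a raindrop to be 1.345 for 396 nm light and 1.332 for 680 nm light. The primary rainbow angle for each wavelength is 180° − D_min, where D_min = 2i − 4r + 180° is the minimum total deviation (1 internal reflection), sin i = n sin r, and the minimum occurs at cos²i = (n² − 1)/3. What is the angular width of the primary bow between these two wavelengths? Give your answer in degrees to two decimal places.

1.86°

At 396 nm (n = 1.345): cos²i = 0.26967 → i = 58.715°, r = 39.448°, D_min = 139.635°, rainbow angle = 40.365°.
At 680 nm (n = 1.332): cos²i = 0.25807 → i = 59.469°, r = 40.290°, D_min = 137.776°, rainbow angle = 42.224°.
Angular width = |40.365° − 42.224°| = 1.859°.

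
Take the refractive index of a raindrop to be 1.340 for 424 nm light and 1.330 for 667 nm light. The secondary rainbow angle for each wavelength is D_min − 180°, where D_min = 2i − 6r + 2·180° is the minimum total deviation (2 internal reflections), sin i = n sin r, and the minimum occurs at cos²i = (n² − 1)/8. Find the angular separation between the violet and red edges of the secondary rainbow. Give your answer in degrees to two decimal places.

2.61°

At 424 nm (n = 1.340): cos²i = 0.09945 → i = 71.618°, r = 45.088°, D_min = 232.709°, rainbow angle = 52.709°.
At 667 nm (n = 1.330): cos²i = 0.09611 → i = 71.940°, r = 45.630°, D_min = 230.101°, rainbow angle = 50.101°.
Angular width = |52.709° − 50.101°| = 2.608°.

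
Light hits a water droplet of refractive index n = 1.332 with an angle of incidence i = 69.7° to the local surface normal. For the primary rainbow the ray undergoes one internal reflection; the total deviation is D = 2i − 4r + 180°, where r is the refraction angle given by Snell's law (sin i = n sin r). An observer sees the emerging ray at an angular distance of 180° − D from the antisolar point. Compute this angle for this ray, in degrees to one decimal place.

sin r = sin 69.7° / 1.332 = 0.9379/1.332 = 0.7041; r = 44.76°.
D = 2·69.7° − 4·44.76° + 180° = 139.40° − 179.03° + 180° = 140.37°.
Angle from antisolar point = 180° − D = 39.63°.

39.6°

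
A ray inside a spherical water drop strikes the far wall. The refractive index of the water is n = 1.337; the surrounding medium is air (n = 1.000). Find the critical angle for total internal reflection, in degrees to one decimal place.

sin θ_c = n_air / n = 1.000 / 1.337 = 0.7479.
θ_c = arcsin(0.7479) = 48.41°.

48.4°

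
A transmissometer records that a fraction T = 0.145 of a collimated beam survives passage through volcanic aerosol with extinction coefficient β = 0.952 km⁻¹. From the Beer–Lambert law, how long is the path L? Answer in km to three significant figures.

Beer–Lambert: T = exp(−βL) ⇒ L = −ln(T)/β = −ln(0.145)/0.952 = 1.9310/0.952 = 2.028 km.

2.03 km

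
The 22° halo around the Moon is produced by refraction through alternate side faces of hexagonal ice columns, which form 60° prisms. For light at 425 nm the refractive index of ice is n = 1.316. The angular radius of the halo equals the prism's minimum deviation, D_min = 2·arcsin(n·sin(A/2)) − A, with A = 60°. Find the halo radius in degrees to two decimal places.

n·sin(A/2) = 1.316 × sin 30° = 1.316 × 0.5000 = 0.6580.
D_min = 2·arcsin(0.6580) − 60° = 2 × 41.148° − 60° = 22.295°.

22.30°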